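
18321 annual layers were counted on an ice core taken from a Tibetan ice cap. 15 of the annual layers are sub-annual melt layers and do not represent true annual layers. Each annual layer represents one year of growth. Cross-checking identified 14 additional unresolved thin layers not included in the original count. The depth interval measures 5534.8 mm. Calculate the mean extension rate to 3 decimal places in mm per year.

Adjusted count: 18321 − 15 + 14 = 18320 annual layers.
Mean rate = 5534.8 mm / 18320 years ≈ 0.302 mm per year.

0.302 mm per year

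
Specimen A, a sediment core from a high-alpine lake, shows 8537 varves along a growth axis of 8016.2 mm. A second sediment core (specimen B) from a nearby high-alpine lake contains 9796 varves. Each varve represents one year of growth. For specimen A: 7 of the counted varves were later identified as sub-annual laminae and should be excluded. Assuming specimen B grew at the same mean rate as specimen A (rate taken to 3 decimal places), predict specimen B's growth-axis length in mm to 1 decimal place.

9208.2 mm

Specimen A: after corrections the count is 8537 − 7 = 8530 varves.
A: Mean rate = 8016.2 mm / 8530 years ≈ 0.940 mm per year.
For B, 0.940 mm/year × 9796 years = 9208.2 mm.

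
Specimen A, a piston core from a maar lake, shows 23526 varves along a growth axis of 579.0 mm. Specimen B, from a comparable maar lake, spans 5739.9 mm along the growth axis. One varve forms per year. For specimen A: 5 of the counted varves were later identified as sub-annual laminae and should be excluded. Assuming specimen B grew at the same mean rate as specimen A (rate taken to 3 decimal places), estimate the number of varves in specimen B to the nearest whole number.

229596 varves

Specimen A: true varve count = 23526 − 5 = 23521.
A: Extension rate ≈ 579.0 / 23521 = 0.025 mm/year.
B spans 5739.9 / 0.025 = 229596.00 years ≈ 229596 varves.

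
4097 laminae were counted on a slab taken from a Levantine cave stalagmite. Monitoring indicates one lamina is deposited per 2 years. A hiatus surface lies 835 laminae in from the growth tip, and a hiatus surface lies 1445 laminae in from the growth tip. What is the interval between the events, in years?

1445 − 835 = 610 laminae lie between the two events.
At 2 years per lamina, 610 × 2 = 1220 years.

1220 years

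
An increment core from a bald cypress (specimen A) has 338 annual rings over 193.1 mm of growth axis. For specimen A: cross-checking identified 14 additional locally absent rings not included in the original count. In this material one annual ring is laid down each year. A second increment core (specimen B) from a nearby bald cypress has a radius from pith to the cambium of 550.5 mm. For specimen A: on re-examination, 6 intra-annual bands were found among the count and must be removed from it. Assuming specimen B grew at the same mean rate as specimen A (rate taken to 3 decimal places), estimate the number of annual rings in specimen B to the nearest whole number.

987 annual rings

Specimen A: correcting the raw count gives 338 − 6 + 14 = 346 true annual rings.
A: Mean rate = 193.1 mm / 346 years ≈ 0.558 mm per year.
Specimen B: 550.5 mm / 0.558 mm per year = 986.56 years ≈ 987 annual rings.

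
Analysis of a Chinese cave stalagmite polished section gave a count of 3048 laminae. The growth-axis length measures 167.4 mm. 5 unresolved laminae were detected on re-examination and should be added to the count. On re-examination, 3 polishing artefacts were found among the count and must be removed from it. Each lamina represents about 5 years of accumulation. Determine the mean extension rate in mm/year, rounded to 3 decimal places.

0.011 mm/year

True lamina count = 3048 − 3 + 5 = 3050.
At 5 years per lamina, 3050 × 5 = 15250 years.
167.4 mm over 15250 years gives 167.4 / 15250 ≈ 0.011 mm/year.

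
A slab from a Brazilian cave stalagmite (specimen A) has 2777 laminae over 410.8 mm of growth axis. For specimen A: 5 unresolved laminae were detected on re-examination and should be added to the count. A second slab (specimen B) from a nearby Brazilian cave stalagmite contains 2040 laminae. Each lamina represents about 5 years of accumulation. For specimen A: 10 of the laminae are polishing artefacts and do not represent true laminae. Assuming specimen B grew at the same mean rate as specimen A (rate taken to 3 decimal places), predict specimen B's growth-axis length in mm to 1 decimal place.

306.0 mm

Specimen A: true lamina count = 2777 − 10 + 5 = 2772.
Specimen A: 2772 laminae at 5 years each span 2772 × 5 = 13860 years.
A: Extension rate ≈ 410.8 / 13860 = 0.030 mm/year.
Specimen B: 2040 laminae at 5 years each span 2040 × 5 = 10200 years. B's length ≈ 0.030 × 10200 = 306.0 mm.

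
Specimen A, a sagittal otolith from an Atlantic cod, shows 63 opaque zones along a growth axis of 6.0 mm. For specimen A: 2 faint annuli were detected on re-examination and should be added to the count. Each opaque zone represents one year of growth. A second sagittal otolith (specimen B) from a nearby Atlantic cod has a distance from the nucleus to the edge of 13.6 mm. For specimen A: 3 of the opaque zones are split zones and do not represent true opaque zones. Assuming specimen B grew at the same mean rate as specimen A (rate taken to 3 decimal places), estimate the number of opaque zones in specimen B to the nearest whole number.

140 opaque zones

Specimen A: adjusted count: 63 − 3 + 2 = 62 opaque zones.
A: Extension rate ≈ 6.0 / 62 = 0.097 mm per year.
B spans 13.6 / 0.097 = 140.21 years ≈ 140 opaque zones.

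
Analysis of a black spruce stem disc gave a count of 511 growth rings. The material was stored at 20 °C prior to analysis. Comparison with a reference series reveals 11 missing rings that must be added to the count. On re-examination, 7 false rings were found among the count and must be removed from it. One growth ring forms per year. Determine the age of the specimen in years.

515 years

True growth ring count = 511 − 7 + 11 = 515.
One growth ring per year makes the duration 515 years.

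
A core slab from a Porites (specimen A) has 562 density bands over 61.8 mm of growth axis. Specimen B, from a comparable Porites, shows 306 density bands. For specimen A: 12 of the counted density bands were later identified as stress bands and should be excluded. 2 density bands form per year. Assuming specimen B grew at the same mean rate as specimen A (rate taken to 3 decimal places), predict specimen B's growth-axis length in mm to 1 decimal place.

34.4 mm

Specimen A: true density band count = 562 − 12 = 550.
Specimen A: dividing by 2 density bands per year: 550 / 2 = 275 years.
A: Mean rate = 61.8 mm / 275 years ≈ 0.225 mm/year.
Specimen B: dividing by 2 density bands per year: 306 / 2 = 153 years. Length of B = 0.225 × 153 = 34.4 mm.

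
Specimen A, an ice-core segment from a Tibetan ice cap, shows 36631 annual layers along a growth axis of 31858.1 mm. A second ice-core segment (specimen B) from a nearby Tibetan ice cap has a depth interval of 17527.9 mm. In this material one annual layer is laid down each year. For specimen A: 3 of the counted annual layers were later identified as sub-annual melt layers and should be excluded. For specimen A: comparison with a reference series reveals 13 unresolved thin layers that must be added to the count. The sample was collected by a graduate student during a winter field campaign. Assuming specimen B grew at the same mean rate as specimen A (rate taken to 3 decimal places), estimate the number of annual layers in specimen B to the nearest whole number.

Specimen A: after corrections the count is 36631 − 3 + 13 = 36641 annual layers.
A: Mean rate = 31858.1 mm / 36641 years ≈ 0.869 mm/yr.
B spans 17527.9 / 0.869 = 20170.20 years ≈ 20170 annual layers.

20170 annual layers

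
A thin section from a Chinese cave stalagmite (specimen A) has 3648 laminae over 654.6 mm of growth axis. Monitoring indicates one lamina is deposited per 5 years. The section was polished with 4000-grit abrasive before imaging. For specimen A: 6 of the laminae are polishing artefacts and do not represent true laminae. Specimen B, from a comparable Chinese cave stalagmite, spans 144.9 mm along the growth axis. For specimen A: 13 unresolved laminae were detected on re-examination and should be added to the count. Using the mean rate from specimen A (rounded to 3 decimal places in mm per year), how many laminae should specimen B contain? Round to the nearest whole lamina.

805 laminae

Specimen A: after corrections the count is 3648 − 6 + 13 = 3655 laminae.
Specimen A: at 5 years per lamina, 3655 × 5 = 18275 years.
A: Mean rate = 654.6 mm / 18275 years ≈ 0.036 mm per year.
Specimen B: 144.9 mm / 0.036 mm per year = 4025.00 years; at 5 years per lamina that is 4025.00 / 5 ≈ 805 laminae.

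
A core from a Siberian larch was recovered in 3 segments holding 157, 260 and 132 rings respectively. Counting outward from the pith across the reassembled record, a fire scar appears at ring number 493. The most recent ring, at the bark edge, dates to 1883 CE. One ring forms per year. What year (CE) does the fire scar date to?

Total rings = 157 + 260 + 132 = 549.
549 − 493 = 56 rings lie beyond the fire scar toward the bark edge.
Counting back 56 years from 1883 CE places the fire scar in 1883 − 56 = 1827 CE.

1827 CE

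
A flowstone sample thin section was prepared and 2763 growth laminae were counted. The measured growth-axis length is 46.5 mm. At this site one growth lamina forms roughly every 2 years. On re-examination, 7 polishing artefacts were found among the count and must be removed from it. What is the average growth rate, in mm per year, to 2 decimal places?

0.01 mm per year

After corrections the count is 2763 − 7 = 2756 growth laminae.
At 2 years per growth lamina, 2756 × 2 = 5512 years.
46.5 mm over 5512 years gives 46.5 / 5512 ≈ 0.01 mm per year.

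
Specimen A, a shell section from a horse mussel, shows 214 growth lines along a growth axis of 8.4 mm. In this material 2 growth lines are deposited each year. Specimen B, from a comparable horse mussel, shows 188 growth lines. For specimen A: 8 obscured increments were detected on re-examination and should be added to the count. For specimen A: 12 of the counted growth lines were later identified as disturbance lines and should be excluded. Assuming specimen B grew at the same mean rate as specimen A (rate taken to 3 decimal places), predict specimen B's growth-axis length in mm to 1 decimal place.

Specimen A: adjusted count: 214 − 12 + 8 = 210 growth lines.
Specimen A: 210 growth lines at 2 per year is 210 / 2 = 105 years.
A: Mean rate = 8.4 mm / 105 years ≈ 0.080 mm/yr.
Specimen B: dividing by 2 growth lines per year: 188 / 2 = 94 years. B's length ≈ 0.080 × 94 = 7.5 mm.

7.5 mm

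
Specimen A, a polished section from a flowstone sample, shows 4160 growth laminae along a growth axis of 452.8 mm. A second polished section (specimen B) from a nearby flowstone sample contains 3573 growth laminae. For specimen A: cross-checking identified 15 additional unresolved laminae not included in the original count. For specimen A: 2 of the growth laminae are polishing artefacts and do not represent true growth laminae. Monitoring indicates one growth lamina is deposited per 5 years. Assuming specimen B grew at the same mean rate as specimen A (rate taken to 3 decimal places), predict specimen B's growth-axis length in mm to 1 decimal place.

393.0 mm

Specimen A: adjusted count: 4160 − 2 + 15 = 4173 growth laminae.
Specimen A: 4173 growth laminae at 5 years each span 4173 × 5 = 20865 years.
A: Extension rate ≈ 452.8 / 20865 = 0.022 mm/year.
Specimen B: at 5 years per growth lamina, 3573 × 5 = 17865 years. Length of B = 0.022 × 17865 = 393.0 mm.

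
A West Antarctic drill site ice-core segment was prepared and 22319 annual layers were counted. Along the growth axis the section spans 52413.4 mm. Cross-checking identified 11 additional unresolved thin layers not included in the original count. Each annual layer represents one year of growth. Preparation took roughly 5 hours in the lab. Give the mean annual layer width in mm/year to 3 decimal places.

Correcting the raw count gives 22319 + 11 = 22330 true annual layers.
52413.4 mm over 22330 years gives 52413.4 / 22330 ≈ 2.347 mm/year.

2.347 mm/year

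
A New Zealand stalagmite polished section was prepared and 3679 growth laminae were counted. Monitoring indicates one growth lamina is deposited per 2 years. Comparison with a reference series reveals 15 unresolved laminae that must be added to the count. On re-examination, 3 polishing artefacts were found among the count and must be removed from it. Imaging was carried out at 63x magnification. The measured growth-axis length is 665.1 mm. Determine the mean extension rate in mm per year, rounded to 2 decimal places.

0.09 mm per year

Correcting the raw count gives 3679 − 3 + 15 = 3691 true growth laminae.
3691 growth laminae at 2 years each span 3691 × 2 = 7382 years.
Mean rate = 665.1 mm / 7382 years ≈ 0.09 mm per year.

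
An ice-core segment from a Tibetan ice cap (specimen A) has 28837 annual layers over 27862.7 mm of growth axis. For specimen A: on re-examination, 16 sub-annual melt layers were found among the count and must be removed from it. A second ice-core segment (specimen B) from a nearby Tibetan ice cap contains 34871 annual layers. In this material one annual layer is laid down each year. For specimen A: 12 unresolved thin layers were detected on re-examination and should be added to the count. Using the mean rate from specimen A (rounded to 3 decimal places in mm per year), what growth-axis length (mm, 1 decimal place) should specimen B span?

33685.4 mm

Specimen A: correcting the raw count gives 28837 − 16 + 12 = 28833 true annual layers.
A: Mean rate = 27862.7 mm / 28833 years ≈ 0.966 mm per year.
For B, 0.966 mm/year × 34871 years = 33685.4 mm.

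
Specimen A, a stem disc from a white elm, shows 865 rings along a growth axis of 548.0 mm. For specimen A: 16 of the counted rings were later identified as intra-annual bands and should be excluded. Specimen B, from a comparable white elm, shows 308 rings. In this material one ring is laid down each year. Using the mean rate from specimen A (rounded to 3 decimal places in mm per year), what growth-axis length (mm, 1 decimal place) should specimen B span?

198.7 mm

Specimen A: true ring count = 865 − 16 = 849.
A: Extension rate ≈ 548.0 / 849 = 0.645 mm per year.
B's length ≈ 0.645 × 308 = 198.7 mm.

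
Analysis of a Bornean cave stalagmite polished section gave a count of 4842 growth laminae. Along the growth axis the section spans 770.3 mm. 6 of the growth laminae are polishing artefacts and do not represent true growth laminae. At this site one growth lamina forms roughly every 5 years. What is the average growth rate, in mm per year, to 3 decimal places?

0.032 mm per year

True growth lamina count = 4842 − 6 = 4836.
At 5 years per growth lamina, 4836 × 5 = 24180 years.
Mean rate = 770.3 mm / 24180 years ≈ 0.032 mm per year.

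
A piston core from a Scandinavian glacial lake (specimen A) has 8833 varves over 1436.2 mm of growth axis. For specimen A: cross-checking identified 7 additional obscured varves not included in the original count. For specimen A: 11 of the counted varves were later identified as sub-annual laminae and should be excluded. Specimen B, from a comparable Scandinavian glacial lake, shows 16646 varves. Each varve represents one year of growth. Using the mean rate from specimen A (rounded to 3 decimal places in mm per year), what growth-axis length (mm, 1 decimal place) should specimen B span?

Specimen A: correcting the raw count gives 8833 − 11 + 7 = 8829 true varves.
A: Mean rate = 1436.2 mm / 8829 years ≈ 0.163 mm/yr.
Length of B = 0.163 × 16646 = 2713.3 mm.

2713.3 mm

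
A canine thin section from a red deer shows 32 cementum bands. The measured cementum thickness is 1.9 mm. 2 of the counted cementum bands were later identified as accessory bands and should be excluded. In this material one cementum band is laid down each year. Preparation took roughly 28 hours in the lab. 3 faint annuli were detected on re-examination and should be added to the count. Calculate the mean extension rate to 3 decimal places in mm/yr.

0.058 mm/yr

True cementum band count = 32 − 2 + 3 = 33.
1.9 mm over 33 years gives 1.9 / 33 ≈ 0.058 mm/yr.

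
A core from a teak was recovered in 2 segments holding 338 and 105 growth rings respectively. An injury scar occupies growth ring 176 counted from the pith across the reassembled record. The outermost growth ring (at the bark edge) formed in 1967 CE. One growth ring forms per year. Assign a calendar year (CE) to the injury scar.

1700 CE

Total growth rings = 338 + 105 = 443.
Between growth ring 176 and the bark edge there are 443 − 176 = 267 growth rings.
The growth ring at the bark edge is 1967 CE, so the injury scar dates to 1967 − 267 = 1700 CE.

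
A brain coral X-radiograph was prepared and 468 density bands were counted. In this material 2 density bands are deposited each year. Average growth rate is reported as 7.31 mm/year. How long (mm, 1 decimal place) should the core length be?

With 2 density bands per year, 468 / 2 = 234 years.
Predicted length = 7.31 mm/year × 234 years = 1710.5 mm.

1710.5 mm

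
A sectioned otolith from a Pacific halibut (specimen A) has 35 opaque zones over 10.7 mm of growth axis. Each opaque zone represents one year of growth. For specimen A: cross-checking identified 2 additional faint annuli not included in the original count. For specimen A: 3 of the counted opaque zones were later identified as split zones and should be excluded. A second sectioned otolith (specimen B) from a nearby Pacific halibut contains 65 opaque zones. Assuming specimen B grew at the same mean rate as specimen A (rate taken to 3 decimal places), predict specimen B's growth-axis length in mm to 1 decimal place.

Specimen A: after corrections the count is 35 − 3 + 2 = 34 opaque zones.
A: Extension rate ≈ 10.7 / 34 = 0.315 mm/yr.
B's length ≈ 0.315 × 65 = 20.5 mm.

20.5 mm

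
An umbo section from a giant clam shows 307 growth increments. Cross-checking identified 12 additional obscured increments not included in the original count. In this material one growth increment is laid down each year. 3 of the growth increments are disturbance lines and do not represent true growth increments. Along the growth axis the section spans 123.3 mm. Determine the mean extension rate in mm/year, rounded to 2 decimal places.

Adjusted count: 307 − 3 + 12 = 316 growth increments.
123.3 mm over 316 years gives 123.3 / 316 ≈ 0.39 mm/year.

0.39 mm/year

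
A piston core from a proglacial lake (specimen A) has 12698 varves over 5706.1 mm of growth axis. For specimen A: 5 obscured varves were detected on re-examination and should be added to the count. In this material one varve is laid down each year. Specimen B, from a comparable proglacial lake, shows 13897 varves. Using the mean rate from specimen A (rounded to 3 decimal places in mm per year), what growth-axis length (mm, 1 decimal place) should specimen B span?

6239.8 mm

Specimen A: correcting the raw count gives 12698 + 5 = 12703 true varves.
A: 5706.1 mm over 12703 years gives 5706.1 / 12703 ≈ 0.449 mm/year.
Length of B = 0.449 × 13897 = 6239.8 mm.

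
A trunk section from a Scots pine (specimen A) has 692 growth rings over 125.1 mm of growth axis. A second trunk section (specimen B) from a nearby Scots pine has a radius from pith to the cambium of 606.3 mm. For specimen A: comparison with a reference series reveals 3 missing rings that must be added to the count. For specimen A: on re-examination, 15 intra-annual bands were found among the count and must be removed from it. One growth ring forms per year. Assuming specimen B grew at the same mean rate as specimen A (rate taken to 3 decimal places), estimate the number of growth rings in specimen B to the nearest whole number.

Specimen A: true growth ring count = 692 − 15 + 3 = 680.
A: 125.1 mm over 680 years gives 125.1 / 680 ≈ 0.184 mm per year.
B spans 606.3 / 0.184 = 3295.11 years ≈ 3295 growth rings.

3295 growth rings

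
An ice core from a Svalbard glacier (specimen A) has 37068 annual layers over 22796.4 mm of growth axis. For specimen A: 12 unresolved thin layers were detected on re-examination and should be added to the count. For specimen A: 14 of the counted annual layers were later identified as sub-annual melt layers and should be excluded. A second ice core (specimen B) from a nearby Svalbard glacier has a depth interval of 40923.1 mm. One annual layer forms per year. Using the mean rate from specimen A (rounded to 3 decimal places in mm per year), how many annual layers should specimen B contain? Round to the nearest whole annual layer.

66542 annual layers

Specimen A: true annual layer count = 37068 − 14 + 12 = 37066.
A: Mean rate = 22796.4 mm / 37066 years ≈ 0.615 mm per year.
Specimen B: 40923.1 mm / 0.615 mm per year = 66541.63 years ≈ 66542 annual layers.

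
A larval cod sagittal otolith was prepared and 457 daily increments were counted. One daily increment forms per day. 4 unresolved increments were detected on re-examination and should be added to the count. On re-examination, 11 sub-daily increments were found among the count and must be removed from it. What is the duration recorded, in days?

450 days

True daily increment count = 457 − 11 + 4 = 450.
One daily increment per day makes the duration 450 days.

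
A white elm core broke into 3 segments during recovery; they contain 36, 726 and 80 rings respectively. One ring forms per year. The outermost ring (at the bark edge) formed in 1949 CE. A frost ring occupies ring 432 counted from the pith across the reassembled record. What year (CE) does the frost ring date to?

1539 CE

Total rings = 36 + 726 + 80 = 842.
842 − 432 = 410 rings lie beyond the frost ring toward the bark edge.
The ring at the bark edge is 1949 CE, so the frost ring dates to 1949 − 410 = 1539 CE.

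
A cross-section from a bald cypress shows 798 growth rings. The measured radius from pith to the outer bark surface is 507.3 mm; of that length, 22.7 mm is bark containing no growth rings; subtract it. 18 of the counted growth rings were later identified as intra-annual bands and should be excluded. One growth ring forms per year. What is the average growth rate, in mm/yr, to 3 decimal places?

Adjusted count: 798 − 18 = 780 growth rings.
The growth record spans 507.3 − 22.7 = 484.6 mm.
Mean rate = 484.6 mm / 780 years ≈ 0.621 mm/yr.

0.621 mm/yr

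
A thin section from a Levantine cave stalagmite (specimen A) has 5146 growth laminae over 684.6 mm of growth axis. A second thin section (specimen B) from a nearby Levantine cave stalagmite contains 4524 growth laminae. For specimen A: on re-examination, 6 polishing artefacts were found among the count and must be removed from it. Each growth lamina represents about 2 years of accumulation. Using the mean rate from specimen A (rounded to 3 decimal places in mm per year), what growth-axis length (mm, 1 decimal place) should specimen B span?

606.2 mm

Specimen A: adjusted count: 5146 − 6 = 5140 growth laminae.
Specimen A: at 2 years per growth lamina, 5140 × 2 = 10280 years.
A: Extension rate ≈ 684.6 / 10280 = 0.067 mm per year.
Specimen B: 4524 growth laminae at 2 years each span 4524 × 2 = 9048 years. Length of B = 0.067 × 9048 = 606.2 mm.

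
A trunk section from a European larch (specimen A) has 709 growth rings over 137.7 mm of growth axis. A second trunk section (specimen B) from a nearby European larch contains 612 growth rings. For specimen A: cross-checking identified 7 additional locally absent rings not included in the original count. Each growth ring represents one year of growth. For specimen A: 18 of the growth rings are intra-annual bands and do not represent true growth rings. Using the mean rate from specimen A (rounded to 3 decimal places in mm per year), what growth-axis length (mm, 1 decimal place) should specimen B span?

Specimen A: correcting the raw count gives 709 − 18 + 7 = 698 true growth rings.
A: Mean rate = 137.7 mm / 698 years ≈ 0.197 mm/year.
For B, 0.197 mm/year × 612 years = 120.6 mm.

120.6 mm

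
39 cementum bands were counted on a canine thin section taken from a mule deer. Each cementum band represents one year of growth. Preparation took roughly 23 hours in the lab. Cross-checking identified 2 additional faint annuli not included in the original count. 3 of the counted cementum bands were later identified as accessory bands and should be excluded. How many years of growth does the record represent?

38 yr

Adjusted count: 39 − 3 + 2 = 38 cementum bands.
With a one-to-one cementum band periodicity this is 38 years.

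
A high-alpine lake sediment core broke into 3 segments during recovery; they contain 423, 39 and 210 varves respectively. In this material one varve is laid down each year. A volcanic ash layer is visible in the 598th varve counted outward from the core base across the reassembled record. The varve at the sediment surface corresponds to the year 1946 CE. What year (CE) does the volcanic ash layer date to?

Total varves = 423 + 39 + 210 = 672.
Between varve 598 and the sediment surface there are 672 − 598 = 74 varves.
The varve at the sediment surface is 1946 CE, so the volcanic ash layer dates to 1946 − 74 = 1872 CE.

1872 CE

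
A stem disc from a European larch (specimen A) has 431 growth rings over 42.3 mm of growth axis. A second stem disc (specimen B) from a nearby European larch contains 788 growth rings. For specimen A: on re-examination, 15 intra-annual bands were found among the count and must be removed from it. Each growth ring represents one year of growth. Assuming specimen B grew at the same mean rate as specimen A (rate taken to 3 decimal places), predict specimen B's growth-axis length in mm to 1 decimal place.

Specimen A: adjusted count: 431 − 15 = 416 growth rings.
A: Mean rate = 42.3 mm / 416 years ≈ 0.102 mm/yr.
B's length ≈ 0.102 × 788 = 80.4 mm.

80.4 mm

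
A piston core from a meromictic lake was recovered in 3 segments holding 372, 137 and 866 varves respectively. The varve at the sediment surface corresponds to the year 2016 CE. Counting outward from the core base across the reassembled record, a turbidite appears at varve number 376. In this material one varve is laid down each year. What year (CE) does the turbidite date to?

Total varves = 372 + 137 + 866 = 1375.
1375 − 376 = 999 varves lie beyond the turbidite toward the sediment surface.
2016 − 999 = 1017 CE.

1017 CE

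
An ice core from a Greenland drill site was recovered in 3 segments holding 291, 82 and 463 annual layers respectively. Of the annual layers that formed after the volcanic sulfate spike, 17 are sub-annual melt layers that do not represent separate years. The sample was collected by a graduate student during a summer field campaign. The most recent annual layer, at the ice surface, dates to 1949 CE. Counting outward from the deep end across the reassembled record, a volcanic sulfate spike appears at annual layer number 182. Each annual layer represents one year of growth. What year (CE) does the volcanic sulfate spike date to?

Total annual layers = 291 + 82 + 463 = 836.
The volcanic sulfate spike sits at annual layer 182 from the deep end, so 836 − 182 = 654 annual layers formed after it.
Removing the 17 false annual layers leaves 654 − 17 = 637 true annual layers beyond the volcanic sulfate spike.
Counting back 637 years from 1949 CE places the volcanic sulfate spike in 1949 − 637 = 1312 CE.

1312 CE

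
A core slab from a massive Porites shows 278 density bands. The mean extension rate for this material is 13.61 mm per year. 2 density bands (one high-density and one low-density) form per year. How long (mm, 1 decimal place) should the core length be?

1891.8 mm

With 2 density bands per year, 278 / 2 = 139 years.
139 years at 13.61 mm/year gives 13.61 × 139 = 1891.8 mm.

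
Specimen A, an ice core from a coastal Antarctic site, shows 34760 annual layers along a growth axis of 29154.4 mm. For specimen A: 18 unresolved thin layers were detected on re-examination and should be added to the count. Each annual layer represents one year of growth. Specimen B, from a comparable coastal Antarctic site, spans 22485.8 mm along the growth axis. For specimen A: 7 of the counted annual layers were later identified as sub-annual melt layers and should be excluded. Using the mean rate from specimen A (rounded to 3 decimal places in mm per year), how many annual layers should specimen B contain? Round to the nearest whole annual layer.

26833 annual layers

Specimen A: after corrections the count is 34760 − 7 + 18 = 34771 annual layers.
A: Extension rate ≈ 29154.4 / 34771 = 0.838 mm/year.
B spans 22485.8 / 0.838 = 26832.70 years ≈ 26833 annual layers.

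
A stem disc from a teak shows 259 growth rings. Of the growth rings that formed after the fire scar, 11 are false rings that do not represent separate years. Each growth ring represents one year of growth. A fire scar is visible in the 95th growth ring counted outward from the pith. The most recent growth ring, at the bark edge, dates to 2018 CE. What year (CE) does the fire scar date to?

Between growth ring 95 and the bark edge there are 259 − 95 = 164 growth rings.
Excluding 11 false growth rings: 164 − 11 = 153.
2018 − 153 = 1865 CE.

1865 CE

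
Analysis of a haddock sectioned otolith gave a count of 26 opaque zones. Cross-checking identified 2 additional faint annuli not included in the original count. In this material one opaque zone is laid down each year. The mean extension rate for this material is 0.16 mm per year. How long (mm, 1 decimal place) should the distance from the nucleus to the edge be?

4.5 mm

Adjusted count: 26 + 2 = 28 opaque zones.
Predicted length = 0.16 mm/year × 28 years = 4.5 mm.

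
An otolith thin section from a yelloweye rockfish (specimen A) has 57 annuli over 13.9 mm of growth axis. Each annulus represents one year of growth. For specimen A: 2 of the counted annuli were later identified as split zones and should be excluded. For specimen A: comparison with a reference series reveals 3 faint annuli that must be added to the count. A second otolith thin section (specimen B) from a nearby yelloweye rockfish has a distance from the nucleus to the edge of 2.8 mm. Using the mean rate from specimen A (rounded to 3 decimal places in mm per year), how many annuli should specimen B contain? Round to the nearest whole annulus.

12 annuli

Specimen A: after corrections the count is 57 − 2 + 3 = 58 annuli.
A: Extension rate ≈ 13.9 / 58 = 0.240 mm per year.
B spans 2.8 / 0.240 = 11.67 years ≈ 12 annuli.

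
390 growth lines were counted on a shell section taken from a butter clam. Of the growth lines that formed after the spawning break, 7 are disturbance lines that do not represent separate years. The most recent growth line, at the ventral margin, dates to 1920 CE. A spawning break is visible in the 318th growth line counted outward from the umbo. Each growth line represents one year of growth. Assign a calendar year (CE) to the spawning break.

1855 CE

The spawning break sits at growth line 318 from the umbo, so 390 − 318 = 72 growth lines formed after it.
Excluding 7 false growth lines: 72 − 7 = 65.
The growth line at the ventral margin is 1920 CE, so the spawning break dates to 1920 − 65 = 1855 CE.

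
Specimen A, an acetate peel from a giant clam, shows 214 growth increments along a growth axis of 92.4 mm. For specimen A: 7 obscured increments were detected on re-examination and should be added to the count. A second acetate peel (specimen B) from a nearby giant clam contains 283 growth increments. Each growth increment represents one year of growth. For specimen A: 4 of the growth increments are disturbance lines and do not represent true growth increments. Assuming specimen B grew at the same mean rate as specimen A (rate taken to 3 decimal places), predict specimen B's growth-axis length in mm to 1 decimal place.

120.6 mm

Specimen A: adjusted count: 214 − 4 + 7 = 217 growth increments.
A: 92.4 mm over 217 years gives 92.4 / 217 ≈ 0.426 mm/year.
For B, 0.426 mm/year × 283 years = 120.6 mm.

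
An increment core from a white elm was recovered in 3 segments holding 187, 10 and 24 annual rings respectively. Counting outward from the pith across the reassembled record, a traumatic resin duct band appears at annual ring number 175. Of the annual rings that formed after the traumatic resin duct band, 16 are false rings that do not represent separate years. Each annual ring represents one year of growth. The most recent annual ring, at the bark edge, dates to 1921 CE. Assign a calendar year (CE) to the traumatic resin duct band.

1891 CE

Total annual rings = 187 + 10 + 24 = 221.
The traumatic resin duct band sits at annual ring 175 from the pith, so 221 − 175 = 46 annual rings formed after it.
Removing the 16 false annual rings leaves 46 − 16 = 30 true annual rings beyond the traumatic resin duct band.
1921 − 30 = 1891 CE.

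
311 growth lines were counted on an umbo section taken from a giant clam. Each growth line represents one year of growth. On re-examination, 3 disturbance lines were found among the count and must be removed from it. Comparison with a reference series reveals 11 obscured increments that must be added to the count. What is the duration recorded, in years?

319 years

Adjusted count: 311 − 3 + 11 = 319 growth lines.
With a one-to-one growth line periodicity this is 319 years.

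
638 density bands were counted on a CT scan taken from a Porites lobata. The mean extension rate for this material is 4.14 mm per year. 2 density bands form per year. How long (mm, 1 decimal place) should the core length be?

1320.7 mm

With 2 density bands per year, 638 / 2 = 319 years.
Predicted length = 4.14 mm/year × 319 years = 1320.7 mm.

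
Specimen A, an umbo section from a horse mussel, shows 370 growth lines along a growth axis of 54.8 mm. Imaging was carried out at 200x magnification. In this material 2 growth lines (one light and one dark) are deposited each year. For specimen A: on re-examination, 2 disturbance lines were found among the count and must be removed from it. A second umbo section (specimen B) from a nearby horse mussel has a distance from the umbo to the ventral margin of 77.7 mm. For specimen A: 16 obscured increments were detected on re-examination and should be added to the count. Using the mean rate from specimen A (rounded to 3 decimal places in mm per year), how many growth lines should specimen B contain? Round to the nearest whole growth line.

545 growth lines

Specimen A: after corrections the count is 370 − 2 + 16 = 384 growth lines.
Specimen A: dividing by 2 growth lines per year: 384 / 2 = 192 years.
A: Mean rate = 54.8 mm / 192 years ≈ 0.285 mm per year.
For B, 77.7 / 0.285 = 272.63 years; at 2 growth lines per year that is 272.63 × 2 ≈ 545 growth lines.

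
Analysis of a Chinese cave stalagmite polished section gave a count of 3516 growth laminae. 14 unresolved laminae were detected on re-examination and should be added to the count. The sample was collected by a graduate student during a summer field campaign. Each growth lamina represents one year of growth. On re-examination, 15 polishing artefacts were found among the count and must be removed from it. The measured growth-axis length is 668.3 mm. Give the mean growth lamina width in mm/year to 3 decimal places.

0.190 mm/year

Adjusted count: 3516 − 15 + 14 = 3515 growth laminae.
668.3 mm over 3515 years gives 668.3 / 3515 ≈ 0.190 mm/year.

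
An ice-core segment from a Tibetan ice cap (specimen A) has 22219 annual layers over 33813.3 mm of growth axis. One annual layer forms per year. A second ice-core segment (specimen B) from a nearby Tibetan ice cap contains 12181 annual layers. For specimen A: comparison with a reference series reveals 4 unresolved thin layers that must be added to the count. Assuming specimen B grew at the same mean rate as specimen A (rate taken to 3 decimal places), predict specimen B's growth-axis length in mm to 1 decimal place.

18539.5 mm

Specimen A: adjusted count: 22219 + 4 = 22223 annual layers.
A: 33813.3 mm over 22223 years gives 33813.3 / 22223 ≈ 1.522 mm per year.
Length of B = 1.522 × 12181 = 18539.5 mm.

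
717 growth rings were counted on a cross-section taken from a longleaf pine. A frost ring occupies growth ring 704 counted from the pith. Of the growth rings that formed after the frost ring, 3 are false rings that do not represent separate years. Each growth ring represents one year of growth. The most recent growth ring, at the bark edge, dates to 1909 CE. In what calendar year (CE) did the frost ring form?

1899 CE

Between growth ring 704 and the bark edge there are 717 − 704 = 13 growth rings.
Removing the 3 false growth rings leaves 13 − 3 = 10 true growth rings beyond the frost ring.
The growth ring at the bark edge is 1909 CE, so the frost ring dates to 1909 − 10 = 1899 CE.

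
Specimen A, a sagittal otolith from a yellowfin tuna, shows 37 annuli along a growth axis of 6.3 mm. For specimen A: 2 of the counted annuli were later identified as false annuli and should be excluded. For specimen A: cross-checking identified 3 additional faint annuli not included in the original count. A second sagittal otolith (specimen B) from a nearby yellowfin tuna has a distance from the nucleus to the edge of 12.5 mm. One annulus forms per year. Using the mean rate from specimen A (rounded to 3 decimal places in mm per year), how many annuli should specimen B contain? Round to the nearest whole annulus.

75 annuli

Specimen A: adjusted count: 37 − 2 + 3 = 38 annuli.
A: 6.3 mm over 38 years gives 6.3 / 38 ≈ 0.166 mm/year.
B spans 12.5 / 0.166 = 75.30 years ≈ 75 annuli.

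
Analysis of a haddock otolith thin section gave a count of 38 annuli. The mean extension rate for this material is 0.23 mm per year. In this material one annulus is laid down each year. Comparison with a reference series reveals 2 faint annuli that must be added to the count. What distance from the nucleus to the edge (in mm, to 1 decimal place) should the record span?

After corrections the count is 38 + 2 = 40 annuli.
Predicted length = 0.23 mm/year × 40 years = 9.2 mm.

9.2 mm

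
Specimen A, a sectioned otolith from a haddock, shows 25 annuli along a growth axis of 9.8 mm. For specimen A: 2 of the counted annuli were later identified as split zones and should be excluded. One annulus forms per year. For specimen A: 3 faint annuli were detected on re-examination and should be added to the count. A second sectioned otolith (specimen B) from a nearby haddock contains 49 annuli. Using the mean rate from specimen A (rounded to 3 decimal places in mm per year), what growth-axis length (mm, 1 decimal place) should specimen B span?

18.5 mm

Specimen A: after corrections the count is 25 − 2 + 3 = 26 annuli.
A: 9.8 mm over 26 years gives 9.8 / 26 ≈ 0.377 mm per year.
Length of B = 0.377 × 49 = 18.5 mm.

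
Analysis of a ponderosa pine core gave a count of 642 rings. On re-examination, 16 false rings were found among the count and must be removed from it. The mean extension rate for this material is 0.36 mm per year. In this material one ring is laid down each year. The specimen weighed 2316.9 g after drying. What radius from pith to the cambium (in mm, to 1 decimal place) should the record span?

Adjusted count: 642 − 16 = 626 rings.
626 years at 0.36 mm/year gives 0.36 × 626 = 225.4 mm.

225.4 mm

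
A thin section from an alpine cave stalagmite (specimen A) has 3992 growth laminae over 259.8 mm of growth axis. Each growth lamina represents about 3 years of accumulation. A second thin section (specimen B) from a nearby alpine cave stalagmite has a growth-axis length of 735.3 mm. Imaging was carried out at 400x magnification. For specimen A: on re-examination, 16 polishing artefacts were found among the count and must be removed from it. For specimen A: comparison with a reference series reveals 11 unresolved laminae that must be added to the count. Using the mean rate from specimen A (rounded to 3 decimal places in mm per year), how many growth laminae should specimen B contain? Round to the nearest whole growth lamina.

11141 growth laminae

Specimen A: after corrections the count is 3992 − 16 + 11 = 3987 growth laminae.
Specimen A: at 3 years per growth lamina, 3987 × 3 = 11961 years.
A: Extension rate ≈ 259.8 / 11961 = 0.022 mm per year.
Specimen B: 735.3 mm / 0.022 mm per year = 33422.73 years; at 3 years per growth lamina that is 33422.73 / 3 ≈ 11141 growth laminae.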